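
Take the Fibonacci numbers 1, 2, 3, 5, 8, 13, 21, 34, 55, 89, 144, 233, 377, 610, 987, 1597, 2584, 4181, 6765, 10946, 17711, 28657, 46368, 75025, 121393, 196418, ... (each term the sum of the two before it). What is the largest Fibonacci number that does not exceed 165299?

121393

121393 ≤ 165299 < 196418, so the largest Fibonacci number not exceeding 165299 is 121393.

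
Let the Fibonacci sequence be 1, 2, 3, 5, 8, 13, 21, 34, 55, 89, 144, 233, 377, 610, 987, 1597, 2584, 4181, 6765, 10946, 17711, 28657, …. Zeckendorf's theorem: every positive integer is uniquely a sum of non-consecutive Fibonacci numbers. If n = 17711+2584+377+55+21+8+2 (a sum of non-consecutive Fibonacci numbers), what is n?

20758

17711+2584+377+55+21+8+2 = 20758.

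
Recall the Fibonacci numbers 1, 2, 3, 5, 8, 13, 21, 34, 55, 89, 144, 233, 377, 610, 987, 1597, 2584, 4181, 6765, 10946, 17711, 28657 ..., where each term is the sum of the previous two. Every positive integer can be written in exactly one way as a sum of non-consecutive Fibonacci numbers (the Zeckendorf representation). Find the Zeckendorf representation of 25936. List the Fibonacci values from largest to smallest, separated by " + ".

17711 + 6765 + 987 + 377 + 89 + 5 + 2

largest Fibonacci ≤ 25936 is 17711; 25936 − 17711 = 8225
largest Fibonacci ≤ 8225 is 6765; 8225 − 6765 = 1460
largest Fibonacci ≤ 1460 is 987; 1460 − 987 = 473
largest Fibonacci ≤ 473 is 377; 473 − 377 = 96
largest Fibonacci ≤ 96 is 89; 96 − 89 = 7
largest Fibonacci ≤ 7 is 5; 7 − 5 = 2
largest Fibonacci ≤ 2 is 2; 2 − 2 = 0
So 25936 = 17711 + 6765 + 987 + 377 + 89 + 5 + 2, with no two terms consecutive in the sequence.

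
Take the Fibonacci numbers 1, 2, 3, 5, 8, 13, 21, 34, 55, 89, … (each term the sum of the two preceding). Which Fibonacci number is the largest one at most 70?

55 ≤ 70 < 89, so the largest Fibonacci number not exceeding 70 is 55.

55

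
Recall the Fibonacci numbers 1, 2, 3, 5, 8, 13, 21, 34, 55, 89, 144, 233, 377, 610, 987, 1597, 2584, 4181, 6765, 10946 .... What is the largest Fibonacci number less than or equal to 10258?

6765 ≤ 10258 < 10946, so the largest Fibonacci number not exceeding 10258 is 6765.

6765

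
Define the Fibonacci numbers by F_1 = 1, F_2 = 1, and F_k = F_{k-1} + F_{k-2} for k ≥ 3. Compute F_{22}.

Iterating the recurrence up to F_{16} = 987 and F_{15} = 610:
F_{17} = F_{16} + F_{15} = 987 + 610 = 1597
F_{18} = F_{17} + F_{16} = 1597 + 987 = 2584
F_{19} = F_{18} + F_{17} = 2584 + 1597 = 4181
F_{20} = F_{19} + F_{18} = 4181 + 2584 = 6765
F_{21} = F_{20} + F_{19} = 6765 + 4181 = 10946
F_{22} = F_{21} + F_{20} = 10946 + 6765 = 17711

17711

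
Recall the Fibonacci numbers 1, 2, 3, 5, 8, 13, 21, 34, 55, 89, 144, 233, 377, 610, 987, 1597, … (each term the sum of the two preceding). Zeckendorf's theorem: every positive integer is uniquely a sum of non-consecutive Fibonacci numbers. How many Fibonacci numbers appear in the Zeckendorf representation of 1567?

1567: greatest Fibonacci not exceeding it is 987, leaving 580
580: greatest Fibonacci not exceeding it is 377, leaving 203
203: greatest Fibonacci not exceeding it is 144, leaving 59
59: greatest Fibonacci not exceeding it is 55, leaving 4
4: greatest Fibonacci not exceeding it is 3, leaving 1
1: greatest Fibonacci not exceeding it is 1, leaving 0
1567 = 987 + 377 + 144 + 55 + 3 + 1, which has 6 terms.

6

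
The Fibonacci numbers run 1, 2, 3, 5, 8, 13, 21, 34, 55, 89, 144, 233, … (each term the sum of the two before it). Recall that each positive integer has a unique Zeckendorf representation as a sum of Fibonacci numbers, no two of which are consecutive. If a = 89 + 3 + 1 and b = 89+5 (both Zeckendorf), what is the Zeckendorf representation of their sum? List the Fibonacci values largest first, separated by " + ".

144 + 34 + 8 + 1

The two numbers are 93 and 94, so their sum is 187.
Greedily peel off the largest Fibonacci term at each step:
take 144 (≤ 187); 187 − 144 = 43
take 34 (≤ 43); 43 − 34 = 9
take 8 (≤ 9); 9 − 8 = 1
take 1 (≤ 1); 1 − 1 = 0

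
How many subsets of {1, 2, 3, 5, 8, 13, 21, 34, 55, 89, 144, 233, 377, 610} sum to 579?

Each representation comes from the Zeckendorf form by replacing some F_k with F_{k−1} + F_{k−2} where possible.
579 = 377+144+55+3 = 377+144+55+2+1 = 377+144+34+21+3 = 377+144+34+21+2+1 = … (13 more), for 17 in all.

17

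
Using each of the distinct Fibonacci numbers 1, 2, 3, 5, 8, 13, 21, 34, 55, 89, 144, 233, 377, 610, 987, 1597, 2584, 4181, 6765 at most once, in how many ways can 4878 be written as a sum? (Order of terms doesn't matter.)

40

4878 = 4181+610+55+21+8+3 = 4181+610+55+21+8+2+1 = 4181+377+233+55+21+8+3 = 4181+610+55+21+5+3+2+1 = 4181+377+233+55+21+8+2+1 = … (35 more), for 40 in all.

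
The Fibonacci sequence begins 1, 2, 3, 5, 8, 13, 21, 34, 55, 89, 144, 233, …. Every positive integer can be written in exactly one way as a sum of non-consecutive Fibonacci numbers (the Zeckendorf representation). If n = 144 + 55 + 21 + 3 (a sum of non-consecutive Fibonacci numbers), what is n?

223

144 + 55 + 21 + 3 = 223.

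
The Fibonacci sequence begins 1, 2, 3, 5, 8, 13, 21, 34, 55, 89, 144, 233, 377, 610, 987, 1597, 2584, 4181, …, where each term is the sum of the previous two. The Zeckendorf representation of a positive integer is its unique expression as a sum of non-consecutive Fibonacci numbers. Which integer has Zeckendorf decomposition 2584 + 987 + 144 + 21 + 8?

2584 + 987 + 144 + 21 + 8 = 3744.

3744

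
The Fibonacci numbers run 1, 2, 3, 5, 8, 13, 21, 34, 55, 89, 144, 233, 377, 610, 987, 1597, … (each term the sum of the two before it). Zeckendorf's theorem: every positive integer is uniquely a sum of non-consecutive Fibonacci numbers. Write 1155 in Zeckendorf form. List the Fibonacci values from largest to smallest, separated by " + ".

987 + 144 + 21 + 3

1155 − 987 = 168
168 − 144 = 24
24 − 21 = 3
3 − 3 = 0
So 1155 = 987 + 144 + 21 + 3, with no two terms consecutive in the sequence.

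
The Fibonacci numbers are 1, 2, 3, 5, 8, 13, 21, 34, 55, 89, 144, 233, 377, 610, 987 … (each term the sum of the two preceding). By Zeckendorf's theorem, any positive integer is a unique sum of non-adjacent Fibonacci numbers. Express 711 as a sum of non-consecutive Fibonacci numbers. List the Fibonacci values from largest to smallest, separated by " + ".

610 + 89 + 8 + 3 + 1

Repeatedly subtract the largest Fibonacci number that fits:
subtract 610 from 711: 101 remains
subtract 89 from 101: 12 remains
subtract 8 from 12: 4 remains
subtract 3 from 4: 1 remains
subtract 1 from 1: 0 remains
So 711 = 610 + 89 + 8 + 3 + 1, with no two terms consecutive in the sequence.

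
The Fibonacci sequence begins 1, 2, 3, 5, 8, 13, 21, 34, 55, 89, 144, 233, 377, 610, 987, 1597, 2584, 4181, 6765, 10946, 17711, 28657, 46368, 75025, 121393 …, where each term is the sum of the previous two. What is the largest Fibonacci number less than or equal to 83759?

75025 ≤ 83759 < 121393, so the largest Fibonacci number not exceeding 83759 is 75025.

75025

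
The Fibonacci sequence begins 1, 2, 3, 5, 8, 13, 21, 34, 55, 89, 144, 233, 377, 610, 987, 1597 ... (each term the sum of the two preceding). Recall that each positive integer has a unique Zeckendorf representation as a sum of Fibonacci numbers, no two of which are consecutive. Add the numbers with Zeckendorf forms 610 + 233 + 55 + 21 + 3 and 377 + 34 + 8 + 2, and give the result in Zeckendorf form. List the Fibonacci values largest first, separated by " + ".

The two numbers are 922 and 421, so their sum is 1343.
987 ≤ 1343 < 1597, so take 987; remainder 356
233 ≤ 356 < 377, so take 233; remainder 123
89 ≤ 123 < 144, so take 89; remainder 34
34 ≤ 34 < 55, so take 34; remainder 0

987 + 233 + 89 + 34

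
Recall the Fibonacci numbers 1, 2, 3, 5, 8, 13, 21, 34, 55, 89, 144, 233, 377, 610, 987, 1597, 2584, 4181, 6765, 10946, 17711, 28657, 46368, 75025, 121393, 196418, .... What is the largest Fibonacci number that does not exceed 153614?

121393

121393 ≤ 153614 < 196418, so the largest Fibonacci number not exceeding 153614 is 121393.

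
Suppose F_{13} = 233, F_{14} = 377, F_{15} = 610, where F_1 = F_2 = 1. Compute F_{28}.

317811

By the addition formula F_{m+n} = F_m F_{n+1} + F_{m−1} F_n with m=14, n=14: F_{28} = 377·610 + 233·377 = 229970 + 87841 = 317811.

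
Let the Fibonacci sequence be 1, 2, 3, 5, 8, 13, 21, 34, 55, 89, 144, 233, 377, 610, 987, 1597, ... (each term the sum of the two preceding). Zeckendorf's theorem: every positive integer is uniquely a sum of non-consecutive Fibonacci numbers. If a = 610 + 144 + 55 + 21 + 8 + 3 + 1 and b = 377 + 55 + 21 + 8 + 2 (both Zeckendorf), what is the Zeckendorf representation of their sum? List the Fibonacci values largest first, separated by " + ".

987 + 233 + 55 + 21 + 8 + 1

The two numbers are 842 and 463, so their sum is 1305.
Repeatedly subtract the largest Fibonacci number that fits:
largest Fibonacci ≤ 1305 is 987; 1305 − 987 = 318
largest Fibonacci ≤ 318 is 233; 318 − 233 = 85
largest Fibonacci ≤ 85 is 55; 85 − 55 = 30
largest Fibonacci ≤ 30 is 21; 30 − 21 = 9
largest Fibonacci ≤ 9 is 8; 9 − 8 = 1
largest Fibonacci ≤ 1 is 1; 1 − 1 = 0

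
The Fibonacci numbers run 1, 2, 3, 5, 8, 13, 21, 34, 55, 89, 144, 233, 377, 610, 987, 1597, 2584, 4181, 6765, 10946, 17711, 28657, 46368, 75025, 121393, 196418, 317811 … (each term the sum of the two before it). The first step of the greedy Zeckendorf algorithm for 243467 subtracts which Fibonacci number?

196418

196418 ≤ 243467 < 317811, so the largest Fibonacci number not exceeding 243467 is 196418.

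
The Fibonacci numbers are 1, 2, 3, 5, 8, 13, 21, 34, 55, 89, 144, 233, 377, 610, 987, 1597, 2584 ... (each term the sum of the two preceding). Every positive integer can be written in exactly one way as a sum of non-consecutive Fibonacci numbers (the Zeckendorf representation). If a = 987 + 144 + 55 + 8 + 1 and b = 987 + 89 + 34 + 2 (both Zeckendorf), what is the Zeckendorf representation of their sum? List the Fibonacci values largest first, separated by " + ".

1597 + 610 + 89 + 8 + 3

The two numbers are 1195 and 1112, so their sum is 2307.
Greedily peel off the largest Fibonacci term at each step:
2307: greatest Fibonacci not exceeding it is 1597, leaving 710
710: greatest Fibonacci not exceeding it is 610, leaving 100
100: greatest Fibonacci not exceeding it is 89, leaving 11
11: greatest Fibonacci not exceeding it is 8, leaving 3
3: greatest Fibonacci not exceeding it is 3, leaving 0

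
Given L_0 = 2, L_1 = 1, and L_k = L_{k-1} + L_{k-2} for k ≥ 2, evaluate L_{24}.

103682

Iterating the recurrence up to L_{17} = 3571 and L_{16} = 2207:
L_{18} = L_{17} + L_{16} = 3571 + 2207 = 5778
L_{19} = L_{18} + L_{17} = 5778 + 3571 = 9349
L_{20} = L_{19} + L_{18} = 9349 + 5778 = 15127
L_{21} = L_{20} + L_{19} = 15127 + 9349 = 24476
L_{22} = L_{21} + L_{20} = 24476 + 15127 = 39603
L_{23} = L_{22} + L_{21} = 39603 + 24476 = 64079
L_{24} = L_{23} + L_{22} = 64079 + 39603 = 103682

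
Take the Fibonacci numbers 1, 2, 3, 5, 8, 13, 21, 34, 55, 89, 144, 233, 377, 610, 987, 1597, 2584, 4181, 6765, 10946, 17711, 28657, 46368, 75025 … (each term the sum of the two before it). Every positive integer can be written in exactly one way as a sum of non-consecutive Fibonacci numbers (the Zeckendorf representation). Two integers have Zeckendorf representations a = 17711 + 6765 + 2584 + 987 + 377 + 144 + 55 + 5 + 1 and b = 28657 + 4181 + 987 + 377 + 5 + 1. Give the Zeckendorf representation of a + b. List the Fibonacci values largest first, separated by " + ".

The two numbers are 28629 and 34208, so their sum is 62837.
Repeatedly subtract the largest Fibonacci number that fits:
largest Fibonacci ≤ 62837 is 46368; 62837 − 46368 = 16469
largest Fibonacci ≤ 16469 is 10946; 16469 − 10946 = 5523
largest Fibonacci ≤ 5523 is 4181; 5523 − 4181 = 1342
largest Fibonacci ≤ 1342 is 987; 1342 − 987 = 355
largest Fibonacci ≤ 355 is 233; 355 − 233 = 122
largest Fibonacci ≤ 122 is 89; 122 − 89 = 33
largest Fibonacci ≤ 33 is 21; 33 − 21 = 12
largest Fibonacci ≤ 12 is 8; 12 − 8 = 4
largest Fibonacci ≤ 4 is 3; 4 − 3 = 1
largest Fibonacci ≤ 1 is 1; 1 − 1 = 0

46368 + 10946 + 4181 + 987 + 233 + 89 + 21 + 8 + 3 + 1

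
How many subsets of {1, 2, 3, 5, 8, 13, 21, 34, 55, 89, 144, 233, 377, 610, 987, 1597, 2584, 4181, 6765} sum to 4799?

42

4799 = 4181+610+8 = 4181+610+5+3 = 4181+377+233+8 = 4181+610+5+2+1 = 4181+377+233+5+3 = … (37 more), for 42 in all.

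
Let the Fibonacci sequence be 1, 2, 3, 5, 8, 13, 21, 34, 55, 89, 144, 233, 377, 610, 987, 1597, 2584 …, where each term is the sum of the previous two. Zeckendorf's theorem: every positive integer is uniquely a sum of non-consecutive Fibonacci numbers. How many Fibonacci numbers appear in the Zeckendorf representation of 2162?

6

Greedily peel off the largest Fibonacci term at each step:
take 1597 (≤ 2162); 2162 − 1597 = 565
take 377 (≤ 565); 565 − 377 = 188
take 144 (≤ 188); 188 − 144 = 44
take 34 (≤ 44); 44 − 34 = 10
take 8 (≤ 10); 10 − 8 = 2
take 2 (≤ 2); 2 − 2 = 0
2162 = 1597 + 377 + 144 + 34 + 8 + 2, which has 6 terms.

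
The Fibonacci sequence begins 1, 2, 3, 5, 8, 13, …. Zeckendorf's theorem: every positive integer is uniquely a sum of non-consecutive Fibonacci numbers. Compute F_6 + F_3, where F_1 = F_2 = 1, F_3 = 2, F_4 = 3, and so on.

F_6 + F_3 = 8 + 2 = 10.

10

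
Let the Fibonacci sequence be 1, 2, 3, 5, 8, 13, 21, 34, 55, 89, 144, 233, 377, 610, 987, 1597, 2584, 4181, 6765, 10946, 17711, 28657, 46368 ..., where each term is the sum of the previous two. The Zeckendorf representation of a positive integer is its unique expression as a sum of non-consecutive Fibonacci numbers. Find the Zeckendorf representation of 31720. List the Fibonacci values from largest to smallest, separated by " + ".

Greedy algorithm:
31720 − 28657 = 3063
3063 − 2584 = 479
479 − 377 = 102
102 − 89 = 13
13 − 13 = 0
So 31720 = 28657 + 2584 + 377 + 89 + 13, with no two terms consecutive in the sequence.

28657 + 2584 + 377 + 89 + 13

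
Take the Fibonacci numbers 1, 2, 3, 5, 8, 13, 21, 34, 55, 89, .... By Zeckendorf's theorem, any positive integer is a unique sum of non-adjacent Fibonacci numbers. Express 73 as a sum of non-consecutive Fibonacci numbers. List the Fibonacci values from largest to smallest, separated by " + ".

Greedily peel off the largest Fibonacci term at each step:
largest Fibonacci ≤ 73 is 55; 73 − 55 = 18
largest Fibonacci ≤ 18 is 13; 18 − 13 = 5
largest Fibonacci ≤ 5 is 5; 5 − 5 = 0
So 73 = 55 + 13 + 5, with no two terms consecutive in the sequence.

55 + 13 + 5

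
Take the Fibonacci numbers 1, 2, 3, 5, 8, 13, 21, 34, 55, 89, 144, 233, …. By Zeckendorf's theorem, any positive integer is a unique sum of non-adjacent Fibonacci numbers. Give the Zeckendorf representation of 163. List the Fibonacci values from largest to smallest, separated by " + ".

largest Fibonacci ≤ 163 is 144; 163 − 144 = 19
largest Fibonacci ≤ 19 is 13; 19 − 13 = 6
largest Fibonacci ≤ 6 is 5; 6 − 5 = 1
largest Fibonacci ≤ 1 is 1; 1 − 1 = 0
So 163 = 144 + 13 + 5 + 1, with no two terms consecutive in the sequence.

144 + 13 + 5 + 1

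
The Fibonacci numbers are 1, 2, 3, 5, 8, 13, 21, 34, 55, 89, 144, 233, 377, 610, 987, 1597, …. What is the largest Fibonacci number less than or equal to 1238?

987

987 ≤ 1238 < 1597, so the largest Fibonacci number not exceeding 1238 is 987.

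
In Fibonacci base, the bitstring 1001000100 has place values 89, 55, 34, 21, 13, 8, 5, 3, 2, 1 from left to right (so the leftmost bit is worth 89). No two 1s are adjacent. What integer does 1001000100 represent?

113

Summing the place values of the 1 bits: 89 + 21 + 3 = 113.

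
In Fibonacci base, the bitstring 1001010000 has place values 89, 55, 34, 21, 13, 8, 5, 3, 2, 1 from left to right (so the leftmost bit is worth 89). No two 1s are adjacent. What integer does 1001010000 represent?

Summing the place values of the 1 bits: 89 + 21 + 8 = 118.

118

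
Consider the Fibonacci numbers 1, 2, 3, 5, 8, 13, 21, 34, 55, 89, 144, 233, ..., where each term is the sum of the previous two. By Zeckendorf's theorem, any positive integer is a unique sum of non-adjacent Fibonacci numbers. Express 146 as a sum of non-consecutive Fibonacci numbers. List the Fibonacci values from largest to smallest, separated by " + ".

144 + 2

146: greatest Fibonacci not exceeding it is 144, leaving 2
2: greatest Fibonacci not exceeding it is 2, leaving 0
So 146 = 144 + 2, with no two terms consecutive in the sequence.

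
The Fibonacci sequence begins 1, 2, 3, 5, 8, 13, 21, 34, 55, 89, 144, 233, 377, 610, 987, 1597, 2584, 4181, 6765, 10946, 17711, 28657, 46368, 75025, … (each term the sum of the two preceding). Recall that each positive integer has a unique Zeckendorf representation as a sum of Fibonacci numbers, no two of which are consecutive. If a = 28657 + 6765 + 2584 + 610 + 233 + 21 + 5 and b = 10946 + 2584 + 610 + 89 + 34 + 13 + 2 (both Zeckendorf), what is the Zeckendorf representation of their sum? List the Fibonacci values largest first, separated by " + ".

46368 + 6765 + 13 + 5 + 2

The two numbers are 38875 and 14278, so their sum is 53153.
46368 ≤ 53153 < 75025, so take 46368; remainder 6785
6765 ≤ 6785 < 10946, so take 6765; remainder 20
13 ≤ 20 < 21, so take 13; remainder 7
5 ≤ 7 < 8, so take 5; remainder 2
2 ≤ 2 < 3, so take 2; remainder 0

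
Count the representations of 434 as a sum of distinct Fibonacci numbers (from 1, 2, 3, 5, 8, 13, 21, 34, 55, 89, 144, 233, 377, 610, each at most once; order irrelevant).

Starting from the Zeckendorf form and repeatedly splitting a term F_k into F_{k−1} + F_{k−2} (when neither is already used) reaches every representation.
434 = 377+55+2 = 377+34+21+2 = 233+144+55+2 = 377+34+13+8+2 = 233+144+34+21+2 = … (6 more), for 11 in all.

11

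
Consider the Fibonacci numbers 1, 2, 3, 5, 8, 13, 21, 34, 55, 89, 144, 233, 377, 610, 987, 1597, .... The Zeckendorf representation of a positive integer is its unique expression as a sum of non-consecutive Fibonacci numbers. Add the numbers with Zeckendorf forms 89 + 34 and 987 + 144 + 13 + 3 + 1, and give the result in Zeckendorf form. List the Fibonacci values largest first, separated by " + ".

987 + 233 + 34 + 13 + 3 + 1

The two numbers are 123 and 1148, so their sum is 1271.
Greedy algorithm:
1271 − 987 = 284
284 − 233 = 51
51 − 34 = 17
17 − 13 = 4
4 − 3 = 1
1 − 1 = 0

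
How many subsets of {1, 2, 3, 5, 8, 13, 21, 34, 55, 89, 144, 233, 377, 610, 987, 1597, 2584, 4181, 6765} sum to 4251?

20

4251 = 4181+55+13+2 = 4181+55+8+5+2 = 4181+34+21+13+2 = … (17 more), for 20 in all.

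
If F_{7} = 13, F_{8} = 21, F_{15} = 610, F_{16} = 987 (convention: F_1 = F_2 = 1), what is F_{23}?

28657

By the addition formula F_{m+n} = F_m F_{n+1} + F_{m−1} F_n with m=8, n=15: F_{23} = 21·987 + 13·610 = 20727 + 7930 = 28657.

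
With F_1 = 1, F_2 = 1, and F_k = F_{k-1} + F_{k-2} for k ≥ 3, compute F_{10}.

Iterating the recurrence up to F_{3} = 2 and F_{2} = 1:
F_{4} = F_{3} + F_{2} = 2 + 1 = 3
F_{5} = F_{4} + F_{3} = 3 + 2 = 5
F_{6} = F_{5} + F_{4} = 5 + 3 = 8
F_{7} = F_{6} + F_{5} = 8 + 5 = 13
F_{8} = F_{7} + F_{6} = 13 + 8 = 21
F_{9} = F_{8} + F_{7} = 21 + 13 = 34
F_{10} = F_{9} + F_{8} = 34 + 21 = 55

55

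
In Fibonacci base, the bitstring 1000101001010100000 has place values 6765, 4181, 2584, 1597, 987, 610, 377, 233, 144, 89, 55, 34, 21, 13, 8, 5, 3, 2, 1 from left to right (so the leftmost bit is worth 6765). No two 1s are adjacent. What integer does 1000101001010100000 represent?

8265

Summing the place values of the 1 bits: 6765 + 987 + 377 + 89 + 34 + 13 = 8265.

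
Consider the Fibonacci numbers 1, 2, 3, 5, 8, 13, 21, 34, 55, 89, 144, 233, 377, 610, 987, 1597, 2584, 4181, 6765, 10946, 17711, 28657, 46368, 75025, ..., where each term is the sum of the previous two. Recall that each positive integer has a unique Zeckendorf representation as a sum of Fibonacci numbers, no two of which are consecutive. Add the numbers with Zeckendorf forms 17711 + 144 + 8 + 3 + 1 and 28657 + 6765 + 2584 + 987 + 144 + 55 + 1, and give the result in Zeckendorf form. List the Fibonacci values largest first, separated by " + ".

46368 + 6765 + 2584 + 987 + 233 + 89 + 34

The two numbers are 17867 and 39193, so their sum is 57060.
Repeatedly subtract the largest Fibonacci number that fits:
subtract 46368 from 57060: 10692 remains
subtract 6765 from 10692: 3927 remains
subtract 2584 from 3927: 1343 remains
subtract 987 from 1343: 356 remains
subtract 233 from 356: 123 remains
subtract 89 from 123: 34 remains
subtract 34 from 34: 0 remains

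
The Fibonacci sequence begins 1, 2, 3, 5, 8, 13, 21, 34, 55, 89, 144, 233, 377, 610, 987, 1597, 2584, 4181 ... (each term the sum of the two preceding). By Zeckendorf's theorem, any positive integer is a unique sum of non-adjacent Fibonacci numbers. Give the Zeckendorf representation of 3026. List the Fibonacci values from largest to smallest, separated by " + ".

2584 + 377 + 55 + 8 + 2

3026: greatest Fibonacci not exceeding it is 2584, leaving 442
442: greatest Fibonacci not exceeding it is 377, leaving 65
65: greatest Fibonacci not exceeding it is 55, leaving 10
10: greatest Fibonacci not exceeding it is 8, leaving 2
2: greatest Fibonacci not exceeding it is 2, leaving 0
So 3026 = 2584 + 377 + 55 + 8 + 2, with no two terms consecutive in the sequence.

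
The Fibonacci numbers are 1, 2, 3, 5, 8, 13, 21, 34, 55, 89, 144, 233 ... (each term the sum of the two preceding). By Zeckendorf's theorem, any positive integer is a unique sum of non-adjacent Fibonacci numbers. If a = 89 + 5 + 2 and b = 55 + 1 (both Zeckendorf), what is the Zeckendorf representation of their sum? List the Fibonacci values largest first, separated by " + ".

144 + 8

The two numbers are 96 and 56, so their sum is 152.
144 ≤ 152 < 233, so take 144; remainder 8
8 ≤ 8 < 13, so take 8; remainder 0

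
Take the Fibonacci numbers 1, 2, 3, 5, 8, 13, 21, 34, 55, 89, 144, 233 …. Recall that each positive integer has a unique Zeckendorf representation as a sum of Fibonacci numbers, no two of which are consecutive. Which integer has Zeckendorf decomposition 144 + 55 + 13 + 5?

217

144 + 55 + 13 + 5 = 217.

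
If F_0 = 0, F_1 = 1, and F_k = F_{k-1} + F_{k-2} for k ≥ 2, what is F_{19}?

Iterating the recurrence up to F_{14} = 377 and F_{13} = 233:
F_{15} = F_{14} + F_{13} = 377 + 233 = 610
F_{16} = F_{15} + F_{14} = 610 + 377 = 987
F_{17} = F_{16} + F_{15} = 987 + 610 = 1597
F_{18} = F_{17} + F_{16} = 1597 + 987 = 2584
F_{19} = F_{18} + F_{17} = 2584 + 1597 = 4181

4181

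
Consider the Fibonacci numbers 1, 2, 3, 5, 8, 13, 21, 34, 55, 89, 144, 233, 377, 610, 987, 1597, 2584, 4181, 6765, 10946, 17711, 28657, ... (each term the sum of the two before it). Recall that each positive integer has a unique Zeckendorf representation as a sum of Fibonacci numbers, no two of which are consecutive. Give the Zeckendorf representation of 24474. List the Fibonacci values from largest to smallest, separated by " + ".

17711 + 4181 + 1597 + 610 + 233 + 89 + 34 + 13 + 5 + 1

24474: greatest Fibonacci not exceeding it is 17711, leaving 6763
6763: greatest Fibonacci not exceeding it is 4181, leaving 2582
2582: greatest Fibonacci not exceeding it is 1597, leaving 985
985: greatest Fibonacci not exceeding it is 610, leaving 375
375: greatest Fibonacci not exceeding it is 233, leaving 142
142: greatest Fibonacci not exceeding it is 89, leaving 53
53: greatest Fibonacci not exceeding it is 34, leaving 19
19: greatest Fibonacci not exceeding it is 13, leaving 6
6: greatest Fibonacci not exceeding it is 5, leaving 1
1: greatest Fibonacci not exceeding it is 1, leaving 0
So 24474 = 17711 + 4181 + 1597 + 610 + 233 + 89 + 34 + 13 + 5 + 1, with no two terms consecutive in the sequence.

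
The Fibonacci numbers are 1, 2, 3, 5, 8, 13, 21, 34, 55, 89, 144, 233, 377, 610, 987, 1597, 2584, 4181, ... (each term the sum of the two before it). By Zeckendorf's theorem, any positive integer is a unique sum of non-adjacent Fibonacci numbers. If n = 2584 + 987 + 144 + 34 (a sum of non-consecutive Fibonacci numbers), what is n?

2584 + 987 + 144 + 34 = 3749.

3749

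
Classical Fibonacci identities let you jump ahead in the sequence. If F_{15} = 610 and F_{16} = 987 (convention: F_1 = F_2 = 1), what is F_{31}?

1346269

By F_{2k+1} = F_k² + F_{k+1}²: F_{31} = 610² + 987² = 372100 + 974169 = 1346269.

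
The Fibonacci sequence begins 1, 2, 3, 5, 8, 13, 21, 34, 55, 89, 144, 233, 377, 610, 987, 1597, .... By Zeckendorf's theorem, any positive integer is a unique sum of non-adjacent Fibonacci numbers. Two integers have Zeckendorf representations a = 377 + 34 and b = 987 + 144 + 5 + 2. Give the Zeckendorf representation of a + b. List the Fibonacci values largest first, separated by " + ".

The two numbers are 411 and 1138, so their sum is 1549.
largest Fibonacci ≤ 1549 is 987; 1549 − 987 = 562
largest Fibonacci ≤ 562 is 377; 562 − 377 = 185
largest Fibonacci ≤ 185 is 144; 185 − 144 = 41
largest Fibonacci ≤ 41 is 34; 41 − 34 = 7
largest Fibonacci ≤ 7 is 5; 7 − 5 = 2
largest Fibonacci ≤ 2 is 2; 2 − 2 = 0

987 + 377 + 144 + 34 + 5 + 2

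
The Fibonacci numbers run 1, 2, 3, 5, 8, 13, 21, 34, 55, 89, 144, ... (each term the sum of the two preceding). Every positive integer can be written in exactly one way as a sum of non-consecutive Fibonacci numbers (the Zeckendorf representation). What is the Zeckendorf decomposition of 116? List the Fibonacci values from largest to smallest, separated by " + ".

89 + 21 + 5 + 1

Greedy algorithm:
116 − 89 = 27
27 − 21 = 6
6 − 5 = 1
1 − 1 = 0
So 116 = 89 + 21 + 5 + 1, with no two terms consecutive in the sequence.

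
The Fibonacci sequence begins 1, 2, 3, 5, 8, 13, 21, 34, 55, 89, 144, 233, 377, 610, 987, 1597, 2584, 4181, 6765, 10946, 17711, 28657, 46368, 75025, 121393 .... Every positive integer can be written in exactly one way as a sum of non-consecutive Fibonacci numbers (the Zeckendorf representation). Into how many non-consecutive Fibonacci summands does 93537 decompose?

Repeatedly subtract the largest Fibonacci number that fits:
subtract 75025 from 93537: 18512 remains
subtract 17711 from 18512: 801 remains
subtract 610 from 801: 191 remains
subtract 144 from 191: 47 remains
subtract 34 from 47: 13 remains
subtract 13 from 13: 0 remains
93537 = 75025 + 17711 + 610 + 144 + 34 + 13, which has 6 terms.

6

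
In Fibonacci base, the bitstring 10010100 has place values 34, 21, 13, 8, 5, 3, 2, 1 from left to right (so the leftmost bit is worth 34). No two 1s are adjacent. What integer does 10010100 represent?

45

Summing the place values of the 1 bits: 34 + 8 + 3 = 45.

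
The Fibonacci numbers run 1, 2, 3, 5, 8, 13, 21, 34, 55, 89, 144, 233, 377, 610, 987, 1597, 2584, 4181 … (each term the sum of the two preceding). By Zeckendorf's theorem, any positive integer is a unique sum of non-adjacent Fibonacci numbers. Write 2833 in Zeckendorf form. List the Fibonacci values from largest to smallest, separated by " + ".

2584 + 233 + 13 + 3

Greedy algorithm:
2833 − 2584 = 249
249 − 233 = 16
16 − 13 = 3
3 − 3 = 0
So 2833 = 2584 + 233 + 13 + 3, with no two terms consecutive in the sequence.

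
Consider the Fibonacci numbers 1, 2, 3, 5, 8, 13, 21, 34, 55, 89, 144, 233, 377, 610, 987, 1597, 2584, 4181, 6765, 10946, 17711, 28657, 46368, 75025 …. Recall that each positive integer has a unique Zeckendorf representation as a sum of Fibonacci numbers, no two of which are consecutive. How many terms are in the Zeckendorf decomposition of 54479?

7

Greedy algorithm:
54479 − 46368 = 8111
8111 − 6765 = 1346
1346 − 987 = 359
359 − 233 = 126
126 − 89 = 37
37 − 34 = 3
3 − 3 = 0
54479 = 46368 + 6765 + 987 + 233 + 89 + 34 + 3, which has 7 terms.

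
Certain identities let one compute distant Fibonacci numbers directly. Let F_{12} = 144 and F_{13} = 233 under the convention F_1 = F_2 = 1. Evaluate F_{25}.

75025

By F_{2k+1} = F_k² + F_{k+1}²: F_{25} = 144² + 233² = 20736 + 54289 = 75025.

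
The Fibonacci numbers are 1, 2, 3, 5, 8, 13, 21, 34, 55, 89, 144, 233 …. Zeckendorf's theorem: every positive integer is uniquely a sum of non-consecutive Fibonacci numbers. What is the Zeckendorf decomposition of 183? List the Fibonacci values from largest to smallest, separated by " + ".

Greedy algorithm:
144 ≤ 183 < 233, so take 144; remainder 39
34 ≤ 39 < 55, so take 34; remainder 5
5 ≤ 5 < 8, so take 5; remainder 0
So 183 = 144 + 34 + 5, with no two terms consecutive in the sequence.

144 + 34 + 5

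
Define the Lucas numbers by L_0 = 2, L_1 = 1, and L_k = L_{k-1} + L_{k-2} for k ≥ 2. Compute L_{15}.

1364

Iterating the recurrence up to L_{10} = 123 and L_{9} = 76:
L_{11} = L_{10} + L_{9} = 123 + 76 = 199
L_{12} = L_{11} + L_{10} = 199 + 123 = 322
L_{13} = L_{12} + L_{11} = 322 + 199 = 521
L_{14} = L_{13} + L_{12} = 521 + 322 = 843
L_{15} = L_{14} + L_{13} = 843 + 521 = 1364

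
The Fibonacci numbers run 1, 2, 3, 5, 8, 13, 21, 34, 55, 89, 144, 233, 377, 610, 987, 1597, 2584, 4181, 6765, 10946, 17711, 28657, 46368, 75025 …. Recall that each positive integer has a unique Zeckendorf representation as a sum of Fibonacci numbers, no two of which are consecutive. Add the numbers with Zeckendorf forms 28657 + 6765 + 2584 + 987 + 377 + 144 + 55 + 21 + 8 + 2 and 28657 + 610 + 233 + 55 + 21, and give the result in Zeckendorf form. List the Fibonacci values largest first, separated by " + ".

The two numbers are 39600 and 29576, so their sum is 69176.
subtract 46368 from 69176: 22808 remains
subtract 17711 from 22808: 5097 remains
subtract 4181 from 5097: 916 remains
subtract 610 from 916: 306 remains
subtract 233 from 306: 73 remains
subtract 55 from 73: 18 remains
subtract 13 from 18: 5 remains
subtract 5 from 5: 0 remains

46368 + 17711 + 4181 + 610 + 233 + 55 + 13 + 5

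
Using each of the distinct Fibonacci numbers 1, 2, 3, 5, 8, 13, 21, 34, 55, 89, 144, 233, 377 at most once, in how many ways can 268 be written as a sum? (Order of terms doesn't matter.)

11

Starting from the Zeckendorf form and repeatedly splitting a term F_k into F_{k−1} + F_{k−2} (when neither is already used) reaches every representation.
268 = 233+34+1 = 233+21+13+1 = 144+89+34+1 = 233+21+8+5+1 = 144+89+21+13+1 = … (6 more), for 11 in all.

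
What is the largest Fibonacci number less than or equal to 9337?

6765

6765 ≤ 9337 < 10946, so the largest Fibonacci number not exceeding 9337 is 6765.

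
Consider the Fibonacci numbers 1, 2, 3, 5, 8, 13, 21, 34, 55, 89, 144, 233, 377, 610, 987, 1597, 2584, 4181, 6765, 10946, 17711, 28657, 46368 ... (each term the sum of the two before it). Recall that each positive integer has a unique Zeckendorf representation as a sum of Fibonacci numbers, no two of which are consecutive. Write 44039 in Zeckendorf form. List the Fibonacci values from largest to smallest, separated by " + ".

Greedy algorithm:
44039: greatest Fibonacci not exceeding it is 28657, leaving 15382
15382: greatest Fibonacci not exceeding it is 10946, leaving 4436
4436: greatest Fibonacci not exceeding it is 4181, leaving 255
255: greatest Fibonacci not exceeding it is 233, leaving 22
22: greatest Fibonacci not exceeding it is 21, leaving 1
1: greatest Fibonacci not exceeding it is 1, leaving 0
So 44039 = 28657 + 10946 + 4181 + 233 + 21 + 1, with no two terms consecutive in the sequence.

28657 + 10946 + 4181 + 233 + 21 + 1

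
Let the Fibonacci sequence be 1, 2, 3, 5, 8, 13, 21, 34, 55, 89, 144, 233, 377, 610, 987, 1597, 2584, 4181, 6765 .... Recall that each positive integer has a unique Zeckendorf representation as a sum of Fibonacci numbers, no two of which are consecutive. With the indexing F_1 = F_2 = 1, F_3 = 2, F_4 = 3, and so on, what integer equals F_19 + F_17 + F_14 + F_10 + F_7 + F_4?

F_19 + F_17 + F_14 + F_10 + F_7 + F_4 = 4181 + 1597 + 377 + 55 + 13 + 3 = 6226.

6226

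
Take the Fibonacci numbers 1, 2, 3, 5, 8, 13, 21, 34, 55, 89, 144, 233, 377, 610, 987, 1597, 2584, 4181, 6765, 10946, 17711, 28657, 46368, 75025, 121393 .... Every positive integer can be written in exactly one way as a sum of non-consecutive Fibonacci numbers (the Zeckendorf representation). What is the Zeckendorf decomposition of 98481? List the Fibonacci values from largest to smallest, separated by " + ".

Repeatedly subtract the largest Fibonacci number that fits:
98481 − 75025 = 23456
23456 − 17711 = 5745
5745 − 4181 = 1564
1564 − 987 = 577
577 − 377 = 200
200 − 144 = 56
56 − 55 = 1
1 − 1 = 0
So 98481 = 75025 + 17711 + 4181 + 987 + 377 + 144 + 55 + 1, with no two terms consecutive in the sequence.

75025 + 17711 + 4181 + 987 + 377 + 144 + 55 + 1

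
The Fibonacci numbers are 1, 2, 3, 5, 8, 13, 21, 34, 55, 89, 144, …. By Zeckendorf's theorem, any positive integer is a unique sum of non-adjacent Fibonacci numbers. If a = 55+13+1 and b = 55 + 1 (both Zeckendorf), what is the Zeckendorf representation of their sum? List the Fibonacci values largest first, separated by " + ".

The two numbers are 69 and 56, so their sum is 125.
125: greatest Fibonacci not exceeding it is 89, leaving 36
36: greatest Fibonacci not exceeding it is 34, leaving 2
2: greatest Fibonacci not exceeding it is 2, leaving 0

89 + 34 + 2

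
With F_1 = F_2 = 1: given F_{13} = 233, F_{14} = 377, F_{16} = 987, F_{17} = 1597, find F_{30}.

By the addition formula F_{m+n} = F_m F_{n+1} + F_{m−1} F_n with m=17, n=13: F_{30} = 1597·377 + 987·233 = 602069 + 229971 = 832040.

832040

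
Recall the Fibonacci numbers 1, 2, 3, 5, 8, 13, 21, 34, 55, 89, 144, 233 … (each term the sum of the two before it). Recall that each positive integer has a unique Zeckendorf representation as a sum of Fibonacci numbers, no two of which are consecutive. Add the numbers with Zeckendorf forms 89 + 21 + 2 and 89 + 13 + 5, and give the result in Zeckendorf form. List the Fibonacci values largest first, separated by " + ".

The two numbers are 112 and 107, so their sum is 219.
219 − 144 = 75
75 − 55 = 20
20 − 13 = 7
7 − 5 = 2
2 − 2 = 0

144 + 55 + 13 + 5 + 2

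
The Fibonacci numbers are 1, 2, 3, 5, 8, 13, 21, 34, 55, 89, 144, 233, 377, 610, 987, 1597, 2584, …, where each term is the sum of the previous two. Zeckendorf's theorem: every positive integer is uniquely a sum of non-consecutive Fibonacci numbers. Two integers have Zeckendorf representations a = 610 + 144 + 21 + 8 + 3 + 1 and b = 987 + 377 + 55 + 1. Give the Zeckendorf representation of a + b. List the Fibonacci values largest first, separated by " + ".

1597 + 610

The two numbers are 787 and 1420, so their sum is 2207.
Repeatedly subtract the largest Fibonacci number that fits:
subtract 1597 from 2207: 610 remains
subtract 610 from 610: 0 remains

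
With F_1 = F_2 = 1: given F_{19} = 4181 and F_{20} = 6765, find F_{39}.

63245986

By F_{2k+1} = F_k² + F_{k+1}²: F_{39} = 4181² + 6765² = 17480761 + 45765225 = 63245986.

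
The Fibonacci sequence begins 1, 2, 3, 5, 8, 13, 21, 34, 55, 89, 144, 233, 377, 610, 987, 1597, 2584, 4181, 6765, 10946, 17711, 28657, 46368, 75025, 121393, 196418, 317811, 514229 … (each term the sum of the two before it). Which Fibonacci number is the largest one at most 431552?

317811

317811 ≤ 431552 < 514229, so the largest Fibonacci number not exceeding 431552 is 317811.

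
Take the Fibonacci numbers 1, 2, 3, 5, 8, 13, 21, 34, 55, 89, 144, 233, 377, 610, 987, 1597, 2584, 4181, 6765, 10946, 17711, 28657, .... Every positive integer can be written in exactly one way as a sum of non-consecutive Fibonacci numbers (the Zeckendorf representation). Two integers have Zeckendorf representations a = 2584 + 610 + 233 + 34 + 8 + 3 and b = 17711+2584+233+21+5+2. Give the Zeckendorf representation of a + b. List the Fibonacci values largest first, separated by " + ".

17711 + 4181 + 1597 + 377 + 144 + 13 + 5

The two numbers are 3472 and 20556, so their sum is 24028.
Greedy algorithm:
subtract 17711 from 24028: 6317 remains
subtract 4181 from 6317: 2136 remains
subtract 1597 from 2136: 539 remains
subtract 377 from 539: 162 remains
subtract 144 from 162: 18 remains
subtract 13 from 18: 5 remains
subtract 5 from 5: 0 remains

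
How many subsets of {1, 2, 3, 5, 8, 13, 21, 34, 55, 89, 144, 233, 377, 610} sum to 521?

11

521 = 377+144 = 377+89+55 = 377+89+34+21 = … (8 more), for 11 in all.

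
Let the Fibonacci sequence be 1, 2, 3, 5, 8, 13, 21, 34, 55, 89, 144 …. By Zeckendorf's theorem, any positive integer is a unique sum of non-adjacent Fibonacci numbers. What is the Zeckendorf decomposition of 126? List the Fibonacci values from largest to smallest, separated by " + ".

89 + 34 + 3

Greedily peel off the largest Fibonacci term at each step:
89 ≤ 126 < 144, so take 89; remainder 37
34 ≤ 37 < 55, so take 34; remainder 3
3 ≤ 3 < 5, so take 3; remainder 0
So 126 = 89 + 34 + 3, with no two terms consecutive in the sequence.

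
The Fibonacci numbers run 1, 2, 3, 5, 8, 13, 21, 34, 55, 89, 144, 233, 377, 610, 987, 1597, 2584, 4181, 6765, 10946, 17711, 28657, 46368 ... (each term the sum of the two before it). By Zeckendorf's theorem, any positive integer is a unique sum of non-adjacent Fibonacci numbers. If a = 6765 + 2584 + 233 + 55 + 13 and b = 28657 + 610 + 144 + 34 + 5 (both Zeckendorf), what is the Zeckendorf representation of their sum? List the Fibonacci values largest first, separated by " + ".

28657 + 6765 + 2584 + 987 + 89 + 13 + 5

The two numbers are 9650 and 29450, so their sum is 39100.
28657 ≤ 39100 < 46368, so take 28657; remainder 10443
6765 ≤ 10443 < 10946, so take 6765; remainder 3678
2584 ≤ 3678 < 4181, so take 2584; remainder 1094
987 ≤ 1094 < 1597, so take 987; remainder 107
89 ≤ 107 < 144, so take 89; remainder 18
13 ≤ 18 < 21, so take 13; remainder 5
5 ≤ 5 < 8, so take 5; remainder 0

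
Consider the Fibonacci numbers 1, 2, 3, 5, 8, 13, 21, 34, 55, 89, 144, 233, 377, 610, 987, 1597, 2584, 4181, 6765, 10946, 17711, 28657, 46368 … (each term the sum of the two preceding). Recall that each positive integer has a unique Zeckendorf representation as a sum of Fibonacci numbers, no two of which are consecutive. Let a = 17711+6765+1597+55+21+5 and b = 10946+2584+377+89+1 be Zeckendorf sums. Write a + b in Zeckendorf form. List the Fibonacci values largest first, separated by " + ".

The two numbers are 26154 and 13997, so their sum is 40151.
Repeatedly subtract the largest Fibonacci number that fits:
take 28657 (≤ 40151); 40151 − 28657 = 11494
take 10946 (≤ 11494); 11494 − 10946 = 548
take 377 (≤ 548); 548 − 377 = 171
take 144 (≤ 171); 171 − 144 = 27
take 21 (≤ 27); 27 − 21 = 6
take 5 (≤ 6); 6 − 5 = 1
take 1 (≤ 1); 1 − 1 = 0

28657 + 10946 + 377 + 144 + 21 + 5 + 1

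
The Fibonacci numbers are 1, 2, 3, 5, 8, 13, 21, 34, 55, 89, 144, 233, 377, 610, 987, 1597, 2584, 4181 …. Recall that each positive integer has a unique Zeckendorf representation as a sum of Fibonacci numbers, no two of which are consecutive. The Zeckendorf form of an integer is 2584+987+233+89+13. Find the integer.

2584+987+233+89+13 = 3906.

3906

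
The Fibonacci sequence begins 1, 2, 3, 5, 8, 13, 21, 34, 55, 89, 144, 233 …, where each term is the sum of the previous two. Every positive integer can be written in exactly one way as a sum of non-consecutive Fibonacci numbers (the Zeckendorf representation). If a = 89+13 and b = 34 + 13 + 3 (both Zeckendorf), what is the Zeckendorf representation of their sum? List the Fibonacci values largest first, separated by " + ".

The two numbers are 102 and 50, so their sum is 152.
152 − 144 = 8
8 − 8 = 0

144 + 8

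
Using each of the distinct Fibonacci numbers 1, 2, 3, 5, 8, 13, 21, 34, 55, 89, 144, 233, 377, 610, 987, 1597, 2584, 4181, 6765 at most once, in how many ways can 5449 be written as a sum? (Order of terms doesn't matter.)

Each representation comes from the Zeckendorf form by replacing some F_k with F_{k−1} + F_{k−2} where possible.
5449 = 4181+987+233+34+13+1 = 4181+987+233+34+8+5+1 = 4181+987+144+89+34+13+1 = … (45 more), for 48 in all.

48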